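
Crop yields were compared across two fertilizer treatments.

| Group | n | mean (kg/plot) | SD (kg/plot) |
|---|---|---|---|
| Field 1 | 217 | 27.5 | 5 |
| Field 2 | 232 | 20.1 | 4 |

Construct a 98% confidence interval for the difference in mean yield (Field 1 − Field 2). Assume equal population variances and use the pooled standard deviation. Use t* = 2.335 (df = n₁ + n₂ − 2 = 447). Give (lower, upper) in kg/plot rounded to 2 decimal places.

(6.41, 8.39)

Pooled variance s_p² = [216·5² + 231·4²] / (217+232−2) = 20.3490, so s_p = 4.5110.
SE_diff = s_p·√(1/n₁ + 1/n₂) = 4.5110·√(1/217 + 1/232) = 0.4260.
t* = 2.335; margin = 2.335 × 0.4260 = 0.9947.
Difference = 27.5 − 20.1 = 7.4000.
7.4000 ± 0.9947 → (6.41, 8.39).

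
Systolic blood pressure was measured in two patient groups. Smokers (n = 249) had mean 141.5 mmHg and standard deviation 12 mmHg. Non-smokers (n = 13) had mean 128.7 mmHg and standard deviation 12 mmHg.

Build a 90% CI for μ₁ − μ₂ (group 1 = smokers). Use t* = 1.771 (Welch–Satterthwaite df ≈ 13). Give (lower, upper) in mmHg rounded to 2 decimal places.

SE₁ = s₁/√n₁ = 12/√249 = 0.7605; SE₂ = 12/√13 = 3.3282.
Independent samples, unequal variances: SE_diff = √(SE₁² + SE₂²) = √(0.57836025 + 11.07691524) = 3.4140.
t* = 1.771, so margin of error = 1.771 × 3.4140 = 6.0462.
Difference in means = 141.5 − 128.7 = 12.8000.
12.8000 ± 6.0462 → (6.75, 18.85).

(6.75, 18.85)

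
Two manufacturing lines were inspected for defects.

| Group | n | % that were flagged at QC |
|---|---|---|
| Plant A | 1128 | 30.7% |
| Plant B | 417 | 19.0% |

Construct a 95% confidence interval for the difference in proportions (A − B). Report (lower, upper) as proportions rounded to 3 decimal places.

The two standard errors are √(0.3070×0.6930/1128) = 0.01373 and √(0.1900×0.8100/417) = 0.01921.
Because the samples are independent, SE_diff = √(0.01373² + 0.01921²) = 0.02361.
Using z* = 1.960 for 95%, ME = 1.960 × 0.02361 = 0.04628.
p̂₁ − p̂₂ = 0.1170; interval 0.1170 ± 0.04628 gives (0.071, 0.163).

(0.071, 0.163)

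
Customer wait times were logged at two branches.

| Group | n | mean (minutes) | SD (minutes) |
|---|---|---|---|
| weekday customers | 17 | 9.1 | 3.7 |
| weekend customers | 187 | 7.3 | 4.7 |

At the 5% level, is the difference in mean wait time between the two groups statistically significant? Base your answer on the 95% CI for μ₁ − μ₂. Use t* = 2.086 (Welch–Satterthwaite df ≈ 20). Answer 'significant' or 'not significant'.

not significant

Standard errors of each mean: 3.7/√17 = 0.8974 and 4.7/√187 = 0.3437.
SE(x̄₁ − x̄₂) = √(0.8974² + 0.3437²) = 0.9610 for independent samples with unequal variances.
With t* = 2.086, the margin is 2.086 × 0.9610 = 2.0046.
x̄₁ − x̄₂ = 9.1 − 7.3 = 1.8000; the interval is 1.8000 ± 2.0046 = (-0.2046, 3.8046).
The interval (-0.2046, 3.8046) contains 0, so the difference is not significant.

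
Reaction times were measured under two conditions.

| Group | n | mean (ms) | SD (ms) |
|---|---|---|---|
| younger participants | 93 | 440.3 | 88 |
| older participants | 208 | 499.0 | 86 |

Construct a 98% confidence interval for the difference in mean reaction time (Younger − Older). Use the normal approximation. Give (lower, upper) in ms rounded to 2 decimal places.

(-84.06, -33.34)

Per-group SEs: s₁/√n₁ = 88/√93 = 9.1252, s₂/√n₂ = 86/√208 = 5.9630.
Unpooled SE of the difference: √(83.26927504 + 35.557369) = 10.9008.
Margin of error = z* · SE = 2.326 × 10.9008 = 25.3553.
x̄₁ − x̄₂ = 440.3 − 499.0 = -58.7000.
CI: -58.7000 ± 25.3553 = (-84.06, -33.34).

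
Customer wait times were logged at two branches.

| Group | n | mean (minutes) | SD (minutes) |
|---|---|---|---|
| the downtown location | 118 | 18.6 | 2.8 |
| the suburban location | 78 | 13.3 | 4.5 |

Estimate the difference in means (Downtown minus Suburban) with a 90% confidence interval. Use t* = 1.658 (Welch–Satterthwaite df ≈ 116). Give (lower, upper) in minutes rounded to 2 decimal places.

Per-group SEs: s₁/√n₁ = 2.8/√118 = 0.2578, s₂/√n₂ = 4.5/√78 = 0.5095.
Unpooled SE of the difference: √(0.06646084 + 0.25959025) = 0.5710.
Margin of error = t* · SE = 1.658 × 0.5710 = 0.9467.
x̄₁ − x̄₂ = 18.6 − 13.3 = 5.3000.
CI: 5.3000 ± 0.9467 = (4.35, 6.25).

(4.35, 6.25)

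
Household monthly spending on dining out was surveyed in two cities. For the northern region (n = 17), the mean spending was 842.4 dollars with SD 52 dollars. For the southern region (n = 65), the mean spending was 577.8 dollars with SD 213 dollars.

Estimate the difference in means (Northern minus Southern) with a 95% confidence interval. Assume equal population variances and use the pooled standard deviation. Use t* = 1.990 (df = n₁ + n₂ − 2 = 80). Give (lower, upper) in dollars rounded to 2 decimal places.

s_p = √[((n₁−1)s₁² + (n₂−1)s₂²)/(n₁+n₂−2)] = √[(16·52² + 64·213²)/80] = 191.9271.
SE = 191.9271·√(1/17 + 1/65) = 52.2832.
With t* = 1.990, margin = 1.990 × 52.2832 = 104.0436.
x̄₁ − x̄₂ = 842.4 − 577.8 = 264.6000; interval 264.6000 ± 104.0436 = (160.56, 368.64).

(160.56, 368.64)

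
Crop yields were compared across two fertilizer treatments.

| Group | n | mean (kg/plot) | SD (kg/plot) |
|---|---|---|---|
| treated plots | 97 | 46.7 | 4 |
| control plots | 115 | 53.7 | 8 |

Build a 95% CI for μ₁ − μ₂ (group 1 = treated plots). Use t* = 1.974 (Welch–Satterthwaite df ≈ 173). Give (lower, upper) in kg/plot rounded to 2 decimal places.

Per-group SEs: s₁/√n₁ = 4/√97 = 0.4061, s₂/√n₂ = 8/√115 = 0.7460.
Unpooled SE of the difference: √(0.16491721 + 0.556516) = 0.8494.
Margin of error = t* · SE = 1.974 × 0.8494 = 1.6767.
x̄₁ − x̄₂ = 46.7 − 53.7 = -7.0000.
CI: -7.0000 ± 1.6767 = (-8.68, -5.32).

(-8.68, -5.32)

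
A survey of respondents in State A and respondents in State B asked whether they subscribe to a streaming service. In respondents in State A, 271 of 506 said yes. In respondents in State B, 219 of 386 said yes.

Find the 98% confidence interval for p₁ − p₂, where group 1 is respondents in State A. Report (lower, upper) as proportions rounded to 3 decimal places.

Sample proportions: 271/506 = 0.5356, 219/386 = 0.5674.
Each SE is √(p̂(1−p̂)/n): √(0.5356·0.4644/506) = 0.02217 and √(0.5674·0.4326/386) = 0.02522.
SE(p̂₁ − p̂₂) = √(SE₁² + SE₂²) = √(0.0004915089 + 0.0006360484) = 0.03358, since the two samples are independent.
At 98% confidence z* = 2.326; margin = 2.326 × 0.03358 = 0.07811.
The difference is 0.5356 − 0.5674 = -0.0318, so the interval is -0.0318 ± 0.07811 = (-0.110, 0.046).

(-0.110, 0.046)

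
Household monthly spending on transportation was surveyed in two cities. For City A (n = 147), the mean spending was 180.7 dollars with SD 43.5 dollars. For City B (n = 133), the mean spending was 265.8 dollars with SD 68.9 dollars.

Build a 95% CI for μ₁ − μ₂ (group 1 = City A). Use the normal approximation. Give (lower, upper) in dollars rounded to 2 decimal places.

Per-group SEs: s₁/√n₁ = 43.5/√147 = 3.5878, s₂/√n₂ = 68.9/√133 = 5.9744.
Unpooled SE of the difference: √(12.87230884 + 35.69345536) = 6.9689.
Margin of error = z* · SE = 1.960 × 6.9689 = 13.6590.
x̄₁ − x̄₂ = 180.7 − 265.8 = -85.1000.
CI: -85.1000 ± 13.6590 = (-98.76, -71.44).

(-98.76, -71.44)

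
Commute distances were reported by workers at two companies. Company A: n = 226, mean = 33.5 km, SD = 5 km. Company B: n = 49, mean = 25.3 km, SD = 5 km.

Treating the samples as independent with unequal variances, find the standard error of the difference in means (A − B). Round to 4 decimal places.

0.7879

Standard errors of each mean: 5/√226 = 0.3326 and 5/√49 = 0.7143.
SE(x̄₁ − x̄₂) = √(0.3326² + 0.7143²) = 0.7879 for independent samples with unequal variances.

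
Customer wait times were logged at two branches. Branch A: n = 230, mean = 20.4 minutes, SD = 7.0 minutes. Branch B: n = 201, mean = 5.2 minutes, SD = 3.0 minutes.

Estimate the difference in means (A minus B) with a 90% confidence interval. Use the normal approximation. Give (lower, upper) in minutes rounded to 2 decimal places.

(14.36, 16.04)

Standard errors of each mean: 7.0/√230 = 0.4616 and 3.0/√201 = 0.2116.
SE(x̄₁ − x̄₂) = √(0.4616² + 0.2116²) = 0.5078 for independent samples with unequal variances.
With z* = 1.645, the margin is 1.645 × 0.5078 = 0.8353.
x̄₁ − x̄₂ = 20.4 − 5.2 = 15.2000; the interval is 15.2000 ± 0.8353 = (14.36, 16.04).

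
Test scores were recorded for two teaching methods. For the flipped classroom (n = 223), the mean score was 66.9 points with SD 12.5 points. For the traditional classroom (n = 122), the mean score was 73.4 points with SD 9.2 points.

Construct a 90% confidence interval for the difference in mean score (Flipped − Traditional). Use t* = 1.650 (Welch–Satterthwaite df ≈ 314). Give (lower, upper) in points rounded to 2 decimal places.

(-8.45, -4.55)

SE₁ = s₁/√n₁ = 12.5/√223 = 0.8371; SE₂ = 9.2/√122 = 0.8329.
Independent samples, unequal variances: SE_diff = √(SE₁² + SE₂²) = √(0.70073641 + 0.69372241) = 1.1809.
t* = 1.650, so margin of error = 1.650 × 1.1809 = 1.9485.
Difference in means = 66.9 − 73.4 = -6.5000.
-6.5000 ± 1.9485 → (-8.45, -4.55).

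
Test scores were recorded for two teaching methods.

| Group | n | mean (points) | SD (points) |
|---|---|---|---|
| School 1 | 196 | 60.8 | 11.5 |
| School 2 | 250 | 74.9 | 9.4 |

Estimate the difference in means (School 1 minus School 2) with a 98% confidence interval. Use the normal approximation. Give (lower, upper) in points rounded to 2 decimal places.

Standard errors of each mean: 11.5/√196 = 0.8214 and 9.4/√250 = 0.5945.
SE(x̄₁ − x̄₂) = √(0.8214² + 0.5945²) = 1.0140 for independent samples with unequal variances.
With z* = 2.326, the margin is 2.326 × 1.0140 = 2.3586.
x̄₁ − x̄₂ = 60.8 − 74.9 = -14.1000; the interval is -14.1000 ± 2.3586 = (-16.46, -11.74).

(-16.46, -11.74)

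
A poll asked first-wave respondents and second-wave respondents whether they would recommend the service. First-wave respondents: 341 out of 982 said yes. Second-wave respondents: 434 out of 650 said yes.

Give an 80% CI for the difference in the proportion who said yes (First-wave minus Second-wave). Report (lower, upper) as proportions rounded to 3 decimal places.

(-0.351, -0.290)

Sample proportions: 341/982 = 0.3473, 434/650 = 0.6677.
Each SE is √(p̂(1−p̂)/n): √(0.3473·0.6527/982) = 0.01519 and √(0.6677·0.3323/650) = 0.01848.
SE(p̂₁ − p̂₂) = √(SE₁² + SE₂²) = √(0.0002307361 + 0.0003415104) = 0.02392, since the two samples are independent.
At 80% confidence z* = 1.282; margin = 1.282 × 0.02392 = 0.03067.
The difference is 0.3473 − 0.6677 = -0.3204, so the interval is -0.3204 ± 0.03067 = (-0.351, -0.290).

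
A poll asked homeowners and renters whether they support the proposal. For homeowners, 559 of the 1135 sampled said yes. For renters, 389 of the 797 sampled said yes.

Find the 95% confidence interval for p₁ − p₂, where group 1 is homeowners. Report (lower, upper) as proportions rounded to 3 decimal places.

First, p̂₁ = 559/1135 = 0.4925; p̂₂ = 389/797 = 0.4881.
The two standard errors are √(0.4925×0.5075/1135) = 0.01484 and √(0.4881×0.5119/797) = 0.01771.
Because the samples are independent, SE_diff = √(0.01484² + 0.01771²) = 0.02311.
Using z* = 1.960 for 95%, ME = 1.960 × 0.02311 = 0.04530.
p̂₁ − p̂₂ = 0.0044; interval 0.0044 ± 0.04530 gives (-0.041, 0.050).

(-0.041, 0.050)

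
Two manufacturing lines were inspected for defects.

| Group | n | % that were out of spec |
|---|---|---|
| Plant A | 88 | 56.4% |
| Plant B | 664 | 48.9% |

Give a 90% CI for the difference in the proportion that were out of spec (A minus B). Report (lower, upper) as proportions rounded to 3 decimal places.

(-0.018, 0.168)

Each SE is √(p̂(1−p̂)/n): √(0.5640·0.4360/88) = 0.05286 and √(0.4890·0.5110/664) = 0.01940.
SE(p̂₁ − p̂₂) = √(SE₁² + SE₂²) = √(0.0027941796 + 0.00037636) = 0.05631, since the two samples are independent.
At 90% confidence z* = 1.645; margin = 1.645 × 0.05631 = 0.09263.
The difference is 0.5640 − 0.4890 = 0.0750, so the interval is 0.0750 ± 0.09263 = (-0.018, 0.168).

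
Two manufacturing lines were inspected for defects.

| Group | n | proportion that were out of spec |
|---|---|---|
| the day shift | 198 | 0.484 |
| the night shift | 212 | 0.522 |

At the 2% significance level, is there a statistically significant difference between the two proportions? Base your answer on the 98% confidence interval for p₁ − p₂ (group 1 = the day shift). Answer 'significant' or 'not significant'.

Each SE is √(p̂(1−p̂)/n): √(0.4840·0.5160/198) = 0.03552 and √(0.5220·0.4780/212) = 0.03431.
SE(p̂₁ − p̂₂) = √(SE₁² + SE₂²) = √(0.0012616704 + 0.0011771761) = 0.04938, since the two samples are independent.
At 98% confidence z* = 2.326; margin = 2.326 × 0.04938 = 0.11486.
The difference is 0.4840 − 0.5220 = -0.0380, so the interval is -0.0380 ± 0.11486 = (-0.15286, 0.07686).
The interval (-0.15286, 0.07686) contains 0, so the difference is not significant.

not significant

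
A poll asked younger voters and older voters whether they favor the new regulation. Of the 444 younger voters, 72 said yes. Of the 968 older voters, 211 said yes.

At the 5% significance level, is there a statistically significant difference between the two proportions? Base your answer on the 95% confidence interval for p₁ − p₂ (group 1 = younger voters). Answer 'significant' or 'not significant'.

significant

Sample proportions: 72/444 = 0.1622, 211/968 = 0.2180.
Each SE is √(p̂(1−p̂)/n): √(0.1622·0.8378/444) = 0.01749 and √(0.2180·0.7820/968) = 0.01327.
SE(p̂₁ − p̂₂) = √(SE₁² + SE₂²) = √(0.0003059001 + 0.0001760929) = 0.02195, since the two samples are independent.
At 95% confidence z* = 1.960; margin = 1.960 × 0.02195 = 0.04302.
The difference is 0.1622 − 0.2180 = -0.0558, so the interval is -0.0558 ± 0.04302 = (-0.09882, -0.01278).
The interval (-0.09882, -0.01278) does not contain 0, so the difference is significant.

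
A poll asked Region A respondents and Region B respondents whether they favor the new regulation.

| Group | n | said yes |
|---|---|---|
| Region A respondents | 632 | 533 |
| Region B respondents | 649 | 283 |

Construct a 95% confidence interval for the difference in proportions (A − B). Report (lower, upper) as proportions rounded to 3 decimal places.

(0.360, 0.455)

p̂₁ = 533/632 = 0.8434 and p̂₂ = 283/649 = 0.4361.
SE₁ = √(p̂₁(1−p̂₁)/n₁) = √(0.8434·0.1566/632) = 0.01446; SE₂ = √(0.4361·0.5639/649) = 0.01947.
Independent samples: SE of the difference = √(SE₁² + SE₂²) = √(0.0002090916 + 0.0003790809) = 0.02425.
z* for 95% confidence is 1.960, so the margin of error is 1.960 × 0.02425 = 0.04753.
Point estimate p̂₁ − p̂₂ = 0.8434 − 0.4361 = 0.4073.
0.4073 ± 0.04753 → (0.360, 0.455).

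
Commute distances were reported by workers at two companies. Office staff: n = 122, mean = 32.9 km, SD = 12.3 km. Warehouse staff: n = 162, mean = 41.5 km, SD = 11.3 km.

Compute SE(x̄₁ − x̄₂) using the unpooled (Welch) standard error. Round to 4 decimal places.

1.4242

SE₁ = s₁/√n₁ = 12.3/√122 = 1.1136; SE₂ = 11.3/√162 = 0.8878.
Independent samples, unequal variances: SE_diff = √(SE₁² + SE₂²) = √(1.24010496 + 0.78818884) = 1.4242.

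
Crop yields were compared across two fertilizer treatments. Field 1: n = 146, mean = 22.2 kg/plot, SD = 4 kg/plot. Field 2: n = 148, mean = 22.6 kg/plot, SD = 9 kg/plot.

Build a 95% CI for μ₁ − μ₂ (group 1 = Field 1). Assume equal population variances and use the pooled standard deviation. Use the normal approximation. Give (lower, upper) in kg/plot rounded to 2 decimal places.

s_p = √[((n₁−1)s₁² + (n₂−1)s₂²)/(n₁+n₂−2)] = √[(145·4² + 147·9²)/292] = 6.9802.
SE = 6.9802·√(1/146 + 1/148) = 0.8142.
With z* = 1.960, margin = 1.960 × 0.8142 = 1.5958.
x̄₁ − x̄₂ = 22.2 − 22.6 = -0.4000; interval -0.4000 ± 1.5958 = (-2.00, 1.20).

(-2.00, 1.20)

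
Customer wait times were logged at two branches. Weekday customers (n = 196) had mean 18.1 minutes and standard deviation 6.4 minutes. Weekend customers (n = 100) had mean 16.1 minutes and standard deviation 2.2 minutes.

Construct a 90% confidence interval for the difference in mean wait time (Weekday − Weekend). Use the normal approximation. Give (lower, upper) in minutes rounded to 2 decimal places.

(1.17, 2.83)

Standard errors of each mean: 6.4/√196 = 0.4571 and 2.2/√100 = 0.2200.
SE(x̄₁ − x̄₂) = √(0.4571² + 0.2200²) = 0.5073 for independent samples with unequal variances.
With z* = 1.645, the margin is 1.645 × 0.5073 = 0.8345.
x̄₁ − x̄₂ = 18.1 − 16.1 = 2.0000; the interval is 2.0000 ± 0.8345 = (1.17, 2.83).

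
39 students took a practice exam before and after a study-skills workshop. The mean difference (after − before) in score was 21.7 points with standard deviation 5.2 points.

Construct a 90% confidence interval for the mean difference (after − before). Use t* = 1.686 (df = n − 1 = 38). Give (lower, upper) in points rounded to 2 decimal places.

Paired design: SE = s_d/√n = 5.2/√39 = 0.8327.
t* = 1.686; margin of error = 1.686 × 0.8327 = 1.4039.
21.7 ± 1.4039 → (20.30, 23.10).

(20.30, 23.10)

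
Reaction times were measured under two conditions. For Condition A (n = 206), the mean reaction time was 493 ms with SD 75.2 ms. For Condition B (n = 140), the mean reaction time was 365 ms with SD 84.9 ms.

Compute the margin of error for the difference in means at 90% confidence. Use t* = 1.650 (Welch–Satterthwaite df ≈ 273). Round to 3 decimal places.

SE₁ = s₁/√n₁ = 75.2/√206 = 5.2394; SE₂ = 84.9/√140 = 7.1754.
Independent samples, unequal variances: SE_diff = √(SE₁² + SE₂²) = √(27.45131236 + 51.48636516) = 8.8847.
t* = 1.650, so margin of error = 1.650 × 8.8847 = 14.6598.

14.660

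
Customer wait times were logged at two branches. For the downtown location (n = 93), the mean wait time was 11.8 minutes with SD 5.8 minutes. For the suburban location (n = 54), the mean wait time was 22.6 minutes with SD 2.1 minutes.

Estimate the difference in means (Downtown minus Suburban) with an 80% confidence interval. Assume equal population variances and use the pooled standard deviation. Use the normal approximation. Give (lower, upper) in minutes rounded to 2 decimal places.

(-11.85, -9.75)

s_p = √[((n₁−1)s₁² + (n₂−1)s₂²)/(n₁+n₂−2)] = √[(92·5.8² + 53·2.1²)/145] = 4.7912.
SE = 4.7912·√(1/93 + 1/54) = 0.8197.
With z* = 1.282, margin = 1.282 × 0.8197 = 1.0509.
x̄₁ − x̄₂ = 11.8 − 22.6 = -10.8000; interval -10.8000 ± 1.0509 = (-11.85, -9.75).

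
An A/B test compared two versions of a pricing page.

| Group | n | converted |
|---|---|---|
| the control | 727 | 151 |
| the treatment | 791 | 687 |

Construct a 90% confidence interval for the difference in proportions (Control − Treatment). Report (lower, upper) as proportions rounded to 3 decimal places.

p̂₁ = 151/727 = 0.2077 and p̂₂ = 687/791 = 0.8685.
SE₁ = √(p̂₁(1−p̂₁)/n₁) = √(0.2077·0.7923/727) = 0.01505; SE₂ = √(0.8685·0.1315/791) = 0.01202.
Independent samples: SE of the difference = √(SE₁² + SE₂²) = √(0.0002265025 + 0.0001444804) = 0.01926.
z* for 90% confidence is 1.645, so the margin of error is 1.645 × 0.01926 = 0.03168.
Point estimate p̂₁ − p̂₂ = 0.2077 − 0.8685 = -0.6608.
-0.6608 ± 0.03168 → (-0.692, -0.629).

(-0.692, -0.629)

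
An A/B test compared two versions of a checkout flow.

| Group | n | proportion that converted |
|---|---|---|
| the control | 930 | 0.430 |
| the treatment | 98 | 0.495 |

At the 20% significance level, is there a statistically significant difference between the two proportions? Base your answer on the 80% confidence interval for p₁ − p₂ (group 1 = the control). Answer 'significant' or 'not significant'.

SE₁ = √(p̂₁(1−p̂₁)/n₁) = √(0.4300·0.5700/930) = 0.01623; SE₂ = √(0.4950·0.5050/98) = 0.05051.
Independent samples: SE of the difference = √(SE₁² + SE₂²) = √(0.0002634129 + 0.0025512601) = 0.05305.
z* for 80% confidence is 1.282, so the margin of error is 1.282 × 0.05305 = 0.06801.
Point estimate p̂₁ − p̂₂ = 0.4300 − 0.4950 = -0.0650.
-0.0650 ± 0.06801 → (-0.13301, 0.00301).
The interval (-0.13301, 0.00301) contains 0, so the difference is not significant.

not significant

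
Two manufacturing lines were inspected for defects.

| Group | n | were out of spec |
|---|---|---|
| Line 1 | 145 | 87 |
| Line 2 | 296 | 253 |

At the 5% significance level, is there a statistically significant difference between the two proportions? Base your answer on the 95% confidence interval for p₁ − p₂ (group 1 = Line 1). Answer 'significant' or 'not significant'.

significant

Sample proportions: 87/145 = 0.6000, 253/296 = 0.8547.
Each SE is √(p̂(1−p̂)/n): √(0.6000·0.4000/145) = 0.04068 and √(0.8547·0.1453/296) = 0.02048.
SE(p̂₁ − p̂₂) = √(SE₁² + SE₂²) = √(0.0016548624 + 0.0004194304) = 0.04554, since the two samples are independent.
At 95% confidence z* = 1.960; margin = 1.960 × 0.04554 = 0.08926.
The difference is 0.6000 − 0.8547 = -0.2547, so the interval is -0.2547 ± 0.08926 = (-0.34396, -0.16544).
The interval (-0.34396, -0.16544) does not contain 0, so the difference is significant.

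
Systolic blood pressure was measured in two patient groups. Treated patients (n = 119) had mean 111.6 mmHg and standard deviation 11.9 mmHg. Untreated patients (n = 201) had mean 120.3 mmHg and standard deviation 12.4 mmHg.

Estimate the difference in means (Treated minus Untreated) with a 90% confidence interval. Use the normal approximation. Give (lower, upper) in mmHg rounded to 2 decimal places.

SE₁ = s₁/√n₁ = 11.9/√119 = 1.0909; SE₂ = 12.4/√201 = 0.8746.
Independent samples, unequal variances: SE_diff = √(SE₁² + SE₂²) = √(1.19006281 + 0.76492516) = 1.3982.
z* = 1.645, so margin of error = 1.645 × 1.3982 = 2.3000.
Difference in means = 111.6 − 120.3 = -8.7000.
-8.7000 ± 2.3000 → (-11.00, -6.40).

(-11.00, -6.40)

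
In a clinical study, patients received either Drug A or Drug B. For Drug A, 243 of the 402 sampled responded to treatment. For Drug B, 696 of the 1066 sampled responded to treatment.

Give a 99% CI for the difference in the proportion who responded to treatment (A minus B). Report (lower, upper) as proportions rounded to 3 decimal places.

p̂₁ = 243/402 = 0.6045 and p̂₂ = 696/1066 = 0.6529.
SE₁ = √(p̂₁(1−p̂₁)/n₁) = √(0.6045·0.3955/402) = 0.02439; SE₂ = √(0.6529·0.3471/1066) = 0.01458.
Independent samples: SE of the difference = √(SE₁² + SE₂²) = √(0.0005948721 + 0.0002125764) = 0.02842.
z* for 99% confidence is 2.576, so the margin of error is 2.576 × 0.02842 = 0.07321.
Point estimate p̂₁ − p̂₂ = 0.6045 − 0.6529 = -0.0484.
-0.0484 ± 0.07321 → (-0.122, 0.025).

(-0.122, 0.025)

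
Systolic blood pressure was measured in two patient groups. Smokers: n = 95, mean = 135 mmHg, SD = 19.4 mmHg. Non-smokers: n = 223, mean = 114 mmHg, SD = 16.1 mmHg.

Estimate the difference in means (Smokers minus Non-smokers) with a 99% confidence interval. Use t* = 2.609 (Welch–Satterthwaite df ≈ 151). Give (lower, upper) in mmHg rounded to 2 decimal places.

(15.09, 26.91)

Per-group SEs: s₁/√n₁ = 19.4/√95 = 1.9904, s₂/√n₂ = 16.1/√223 = 1.0781.
Unpooled SE of the difference: √(3.96169216 + 1.16229961) = 2.2636.
Margin of error = t* · SE = 2.609 × 2.2636 = 5.9057.
x̄₁ − x̄₂ = 135 − 114 = 21.0000.
CI: 21.0000 ± 5.9057 = (15.09, 26.91).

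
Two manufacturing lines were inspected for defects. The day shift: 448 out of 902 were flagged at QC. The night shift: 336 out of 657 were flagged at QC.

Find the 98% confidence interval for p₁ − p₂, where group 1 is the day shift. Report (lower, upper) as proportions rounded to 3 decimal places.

Sample proportions: 448/902 = 0.4967, 336/657 = 0.5114.
Each SE is √(p̂(1−p̂)/n): √(0.4967·0.5033/902) = 0.01665 and √(0.5114·0.4886/657) = 0.01950.
SE(p̂₁ − p̂₂) = √(SE₁² + SE₂²) = √(0.0002772225 + 0.00038025) = 0.02564, since the two samples are independent.
At 98% confidence z* = 2.326; margin = 2.326 × 0.02564 = 0.05964.
The difference is 0.4967 − 0.5114 = -0.0147, so the interval is -0.0147 ± 0.05964 = (-0.074, 0.045).

(-0.074, 0.045)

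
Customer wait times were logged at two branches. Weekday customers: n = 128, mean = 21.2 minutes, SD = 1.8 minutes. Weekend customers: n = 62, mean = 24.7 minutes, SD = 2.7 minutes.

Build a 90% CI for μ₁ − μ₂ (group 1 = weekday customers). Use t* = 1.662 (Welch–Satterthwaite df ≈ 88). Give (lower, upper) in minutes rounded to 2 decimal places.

(-4.13, -2.87)

Standard errors of each mean: 1.8/√128 = 0.1591 and 2.7/√62 = 0.3429.
SE(x̄₁ − x̄₂) = √(0.1591² + 0.3429²) = 0.3780 for independent samples with unequal variances.
With t* = 1.662, the margin is 1.662 × 0.3780 = 0.6282.
x̄₁ − x̄₂ = 21.2 − 24.7 = -3.5000; the interval is -3.5000 ± 0.6282 = (-4.13, -2.87).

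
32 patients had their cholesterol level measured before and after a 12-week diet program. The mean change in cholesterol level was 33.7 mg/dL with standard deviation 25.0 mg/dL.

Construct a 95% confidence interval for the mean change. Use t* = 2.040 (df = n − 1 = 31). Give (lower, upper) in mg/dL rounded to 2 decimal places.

Paired design: SE = s_d/√n = 25.0/√32 = 4.4194.
t* = 2.040; margin of error = 2.040 × 4.4194 = 9.0156.
33.7 ± 9.0156 → (24.68, 42.72).

(24.68, 42.72)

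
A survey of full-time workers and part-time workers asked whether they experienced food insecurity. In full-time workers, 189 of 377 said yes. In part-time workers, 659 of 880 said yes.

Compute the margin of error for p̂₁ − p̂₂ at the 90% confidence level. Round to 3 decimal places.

0.049

First, p̂₁ = 189/377 = 0.5013; p̂₂ = 659/880 = 0.7489.
The two standard errors are √(0.5013×0.4987/377) = 0.02575 and √(0.7489×0.2511/880) = 0.01462.
Because the samples are independent, SE_diff = √(0.02575² + 0.01462²) = 0.02961.
Using z* = 1.645 for 90%, ME = 1.645 × 0.02961 = 0.04871.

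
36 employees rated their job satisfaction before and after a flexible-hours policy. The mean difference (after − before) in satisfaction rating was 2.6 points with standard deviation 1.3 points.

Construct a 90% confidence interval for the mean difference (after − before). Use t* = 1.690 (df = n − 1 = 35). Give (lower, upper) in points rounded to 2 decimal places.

This is a matched-pairs design, so SE = s_d/√n = 1.3/√36 = 0.2167.
Margin = 1.690 × 0.2167 = 0.3662; the interval is 2.6 ± 0.3662 = (2.23, 2.97).

(2.23, 2.97)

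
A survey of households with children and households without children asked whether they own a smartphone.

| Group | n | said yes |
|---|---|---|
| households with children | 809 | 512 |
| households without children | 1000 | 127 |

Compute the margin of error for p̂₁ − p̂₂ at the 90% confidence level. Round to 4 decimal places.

Sample proportions: 512/809 = 0.6329, 127/1000 = 0.1270.
Each SE is √(p̂(1−p̂)/n): √(0.6329·0.3671/809) = 0.01695 and √(0.1270·0.8730/1000) = 0.01053.
SE(p̂₁ − p̂₂) = √(SE₁² + SE₂²) = √(0.0002873025 + 0.0001108809) = 0.01995, since the two samples are independent.
At 90% confidence z* = 1.645; margin = 1.645 × 0.01995 = 0.03282.

0.0328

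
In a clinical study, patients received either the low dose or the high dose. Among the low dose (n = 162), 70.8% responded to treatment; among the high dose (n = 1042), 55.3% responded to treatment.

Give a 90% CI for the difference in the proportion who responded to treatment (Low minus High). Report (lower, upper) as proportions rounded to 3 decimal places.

(0.091, 0.219)

The two standard errors are √(0.7080×0.2920/162) = 0.03572 and √(0.5530×0.4470/1042) = 0.01540.
Because the samples are independent, SE_diff = √(0.03572² + 0.01540²) = 0.03890.
Using z* = 1.645 for 90%, ME = 1.645 × 0.03890 = 0.06399.
p̂₁ − p̂₂ = 0.1550; interval 0.1550 ± 0.06399 gives (0.091, 0.219).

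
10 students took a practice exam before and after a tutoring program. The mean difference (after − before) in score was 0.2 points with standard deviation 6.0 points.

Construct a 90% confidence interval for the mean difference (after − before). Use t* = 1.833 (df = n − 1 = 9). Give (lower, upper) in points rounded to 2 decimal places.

(-3.28, 3.68)

Paired design: SE = s_d/√n = 6.0/√10 = 1.8974.
t* = 1.833; margin of error = 1.833 × 1.8974 = 3.4779.
0.2 ± 3.4779 → (-3.28, 3.68).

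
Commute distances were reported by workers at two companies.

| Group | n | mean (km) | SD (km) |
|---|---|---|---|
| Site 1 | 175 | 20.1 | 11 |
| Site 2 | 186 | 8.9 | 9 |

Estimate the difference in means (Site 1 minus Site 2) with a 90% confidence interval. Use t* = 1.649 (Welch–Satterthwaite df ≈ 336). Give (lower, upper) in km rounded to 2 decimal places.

Per-group SEs: s₁/√n₁ = 11/√175 = 0.8315, s₂/√n₂ = 9/√186 = 0.6599.
Unpooled SE of the difference: √(0.69139225 + 0.43546801) = 1.0615.
Margin of error = t* · SE = 1.649 × 1.0615 = 1.7504.
x̄₁ − x̄₂ = 20.1 − 8.9 = 11.2000.
CI: 11.2000 ± 1.7504 = (9.45, 12.95).

(9.45, 12.95)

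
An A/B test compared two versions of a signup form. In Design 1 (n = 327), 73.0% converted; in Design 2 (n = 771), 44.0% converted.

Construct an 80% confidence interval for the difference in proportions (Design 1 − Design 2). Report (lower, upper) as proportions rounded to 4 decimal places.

SE₁ = √(p̂₁(1−p̂₁)/n₁) = √(0.7300·0.2700/327) = 0.02455; SE₂ = √(0.4400·0.5600/771) = 0.01788.
Independent samples: SE of the difference = √(SE₁² + SE₂²) = √(0.0006027025 + 0.0003196944) = 0.03037.
z* for 80% confidence is 1.282, so the margin of error is 1.282 × 0.03037 = 0.03893.
Point estimate p̂₁ − p̂₂ = 0.7300 − 0.4400 = 0.2900.
0.2900 ± 0.03893 → (0.2511, 0.3289).

(0.2511, 0.3289)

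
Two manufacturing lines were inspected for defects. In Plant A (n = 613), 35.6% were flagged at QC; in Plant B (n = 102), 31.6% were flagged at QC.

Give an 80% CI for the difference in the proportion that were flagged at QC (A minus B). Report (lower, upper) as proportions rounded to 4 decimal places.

(-0.0240, 0.1040)

Each SE is √(p̂(1−p̂)/n): √(0.3560·0.6440/613) = 0.01934 and √(0.3160·0.6840/102) = 0.04603.
SE(p̂₁ − p̂₂) = √(SE₁² + SE₂²) = √(0.0003740356 + 0.0021187609) = 0.04993, since the two samples are independent.
At 80% confidence z* = 1.282; margin = 1.282 × 0.04993 = 0.06401.
The difference is 0.3560 − 0.3160 = 0.0400, so the interval is 0.0400 ± 0.06401 = (-0.0240, 0.1040).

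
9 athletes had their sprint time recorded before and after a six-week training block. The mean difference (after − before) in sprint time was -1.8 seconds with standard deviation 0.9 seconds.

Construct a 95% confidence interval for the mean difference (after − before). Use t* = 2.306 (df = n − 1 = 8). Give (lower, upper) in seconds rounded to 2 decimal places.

(-2.49, -1.11)

This is a matched-pairs design, so SE = s_d/√n = 0.9/√9 = 0.3000.
Margin = 2.306 × 0.3000 = 0.6918; the interval is -1.8 ± 0.6918 = (-2.49, -1.11).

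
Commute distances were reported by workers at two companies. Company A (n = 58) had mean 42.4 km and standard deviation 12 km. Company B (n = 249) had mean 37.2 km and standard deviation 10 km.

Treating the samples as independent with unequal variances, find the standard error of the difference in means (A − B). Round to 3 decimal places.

1.698

SE₁ = s₁/√n₁ = 12/√58 = 1.5757; SE₂ = 10/√249 = 0.6337.
Independent samples, unequal variances: SE_diff = √(SE₁² + SE₂²) = √(2.48283049 + 0.40157569) = 1.6984.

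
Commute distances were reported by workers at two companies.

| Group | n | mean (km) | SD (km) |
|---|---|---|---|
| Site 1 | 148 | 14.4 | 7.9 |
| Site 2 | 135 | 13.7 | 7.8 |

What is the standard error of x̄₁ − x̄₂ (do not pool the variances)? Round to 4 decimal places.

0.9340

SE₁ = s₁/√n₁ = 7.9/√148 = 0.6494; SE₂ = 7.8/√135 = 0.6713.
Independent samples, unequal variances: SE_diff = √(SE₁² + SE₂²) = √(0.42172036 + 0.45064369) = 0.9340.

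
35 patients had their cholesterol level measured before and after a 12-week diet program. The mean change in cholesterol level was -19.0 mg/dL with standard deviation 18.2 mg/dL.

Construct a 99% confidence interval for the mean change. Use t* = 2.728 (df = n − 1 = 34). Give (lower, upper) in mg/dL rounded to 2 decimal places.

(-27.39, -10.61)

Paired design: SE = s_d/√n = 18.2/√35 = 3.0764.
t* = 2.728; margin of error = 2.728 × 3.0764 = 8.3924.
-19.0 ± 8.3924 → (-27.39, -10.61).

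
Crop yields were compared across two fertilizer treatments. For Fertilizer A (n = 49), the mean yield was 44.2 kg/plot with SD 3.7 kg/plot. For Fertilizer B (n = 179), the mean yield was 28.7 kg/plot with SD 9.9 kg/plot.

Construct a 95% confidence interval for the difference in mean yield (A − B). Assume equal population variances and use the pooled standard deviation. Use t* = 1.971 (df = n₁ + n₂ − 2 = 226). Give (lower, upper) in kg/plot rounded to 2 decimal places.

(12.66, 18.34)

Pooled variance s_p² = [48·3.7² + 178·9.9²] / (49+179−2) = 80.1013, so s_p = 8.9499.
SE_diff = s_p·√(1/n₁ + 1/n₂) = 8.9499·√(1/49 + 1/179) = 1.4430.
t* = 1.971; margin = 1.971 × 1.4430 = 2.8442.
Difference = 44.2 − 28.7 = 15.5000.
15.5000 ± 2.8442 → (12.66, 18.34).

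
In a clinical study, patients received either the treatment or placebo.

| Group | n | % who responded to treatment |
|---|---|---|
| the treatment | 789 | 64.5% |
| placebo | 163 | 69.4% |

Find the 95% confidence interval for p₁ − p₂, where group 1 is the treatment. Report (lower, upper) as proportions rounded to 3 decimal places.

(-0.127, 0.029)

SE₁ = √(p̂₁(1−p̂₁)/n₁) = √(0.6450·0.3550/789) = 0.01704; SE₂ = √(0.6940·0.3060/163) = 0.03609.
Independent samples: SE of the difference = √(SE₁² + SE₂²) = √(0.0002903616 + 0.0013024881) = 0.03991.
z* for 95% confidence is 1.960, so the margin of error is 1.960 × 0.03991 = 0.07822.
Point estimate p̂₁ − p̂₂ = 0.6450 − 0.6940 = -0.0490.
-0.0490 ± 0.07822 → (-0.127, 0.029).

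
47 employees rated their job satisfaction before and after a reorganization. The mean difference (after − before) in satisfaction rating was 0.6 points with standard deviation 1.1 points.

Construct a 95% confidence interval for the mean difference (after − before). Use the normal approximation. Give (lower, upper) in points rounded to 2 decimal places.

(0.29, 0.91)

This is a matched-pairs design, so SE = s_d/√n = 1.1/√47 = 0.1605.
Margin = 1.960 × 0.1605 = 0.3146; the interval is 0.6 ± 0.3146 = (0.29, 0.91).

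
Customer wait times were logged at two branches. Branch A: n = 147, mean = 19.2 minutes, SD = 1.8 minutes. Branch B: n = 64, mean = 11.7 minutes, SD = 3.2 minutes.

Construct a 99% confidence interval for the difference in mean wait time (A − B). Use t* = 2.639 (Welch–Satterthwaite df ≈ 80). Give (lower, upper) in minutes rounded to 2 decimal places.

Per-group SEs: s₁/√n₁ = 1.8/√147 = 0.1485, s₂/√n₂ = 3.2/√64 = 0.4000.
Unpooled SE of the difference: √(0.02205225 + 0.16) = 0.4267.
Margin of error = t* · SE = 2.639 × 0.4267 = 1.1261.
x̄₁ − x̄₂ = 19.2 − 11.7 = 7.5000.
CI: 7.5000 ± 1.1261 = (6.37, 8.63).

(6.37, 8.63)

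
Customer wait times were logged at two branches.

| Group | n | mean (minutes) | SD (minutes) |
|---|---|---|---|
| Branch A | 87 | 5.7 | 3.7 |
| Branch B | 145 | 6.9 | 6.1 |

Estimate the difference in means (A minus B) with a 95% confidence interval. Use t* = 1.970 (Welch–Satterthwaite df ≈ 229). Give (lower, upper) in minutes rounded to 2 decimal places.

SE₁ = s₁/√n₁ = 3.7/√87 = 0.3967; SE₂ = 6.1/√145 = 0.5066.
Independent samples, unequal variances: SE_diff = √(SE₁² + SE₂²) = √(0.15737089 + 0.25664356) = 0.6434.
t* = 1.970, so margin of error = 1.970 × 0.6434 = 1.2675.
Difference in means = 5.7 − 6.9 = -1.2000.
-1.2000 ± 1.2675 → (-2.47, 0.07).

(-2.47, 0.07)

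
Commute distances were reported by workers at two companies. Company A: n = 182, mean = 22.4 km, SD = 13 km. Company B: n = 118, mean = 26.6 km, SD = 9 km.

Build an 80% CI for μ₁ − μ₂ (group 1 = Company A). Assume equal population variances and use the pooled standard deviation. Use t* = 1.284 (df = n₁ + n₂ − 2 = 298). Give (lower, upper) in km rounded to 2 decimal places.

(-5.96, -2.44)

Pooled variance s_p² = [181·13² + 117·9²] / (182+118−2) = 134.4497, so s_p = 11.5952.
SE_diff = s_p·√(1/n₁ + 1/n₂) = 11.5952·√(1/182 + 1/118) = 1.3704.
t* = 1.284; margin = 1.284 × 1.3704 = 1.7596.
Difference = 22.4 − 26.6 = -4.2000.
-4.2000 ± 1.7596 → (-5.96, -2.44).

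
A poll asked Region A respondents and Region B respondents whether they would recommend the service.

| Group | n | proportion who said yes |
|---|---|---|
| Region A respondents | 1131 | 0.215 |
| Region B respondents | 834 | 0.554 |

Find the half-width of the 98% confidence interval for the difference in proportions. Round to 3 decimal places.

SE₁ = √(p̂₁(1−p̂₁)/n₁) = √(0.2150·0.7850/1131) = 0.01222; SE₂ = √(0.5540·0.4460/834) = 0.01721.
Independent samples: SE of the difference = √(SE₁² + SE₂²) = √(0.0001493284 + 0.0002961841) = 0.02111.
z* for 98% confidence is 2.326, so the margin of error is 2.326 × 0.02111 = 0.04910.

0.049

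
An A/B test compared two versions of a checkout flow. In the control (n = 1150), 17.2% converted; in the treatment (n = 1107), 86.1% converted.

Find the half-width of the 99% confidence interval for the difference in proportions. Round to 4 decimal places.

The two standard errors are √(0.1720×0.8280/1150) = 0.01113 and √(0.8610×0.1390/1107) = 0.01040.
Because the samples are independent, SE_diff = √(0.01113² + 0.01040²) = 0.01523.
Using z* = 2.576 for 99%, ME = 2.576 × 0.01523 = 0.03923.

0.0392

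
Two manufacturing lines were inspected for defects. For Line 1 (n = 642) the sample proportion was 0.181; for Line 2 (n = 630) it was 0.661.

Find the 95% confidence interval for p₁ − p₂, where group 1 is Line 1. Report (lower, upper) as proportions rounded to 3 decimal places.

(-0.527, -0.433)

SE₁ = √(p̂₁(1−p̂₁)/n₁) = √(0.1810·0.8190/642) = 0.01520; SE₂ = √(0.6610·0.3390/630) = 0.01886.
Independent samples: SE of the difference = √(SE₁² + SE₂²) = √(0.00023104 + 0.0003556996) = 0.02422.
z* for 95% confidence is 1.960, so the margin of error is 1.960 × 0.02422 = 0.04747.
Point estimate p̂₁ − p̂₂ = 0.1810 − 0.6610 = -0.4800.
-0.4800 ± 0.04747 → (-0.527, -0.433).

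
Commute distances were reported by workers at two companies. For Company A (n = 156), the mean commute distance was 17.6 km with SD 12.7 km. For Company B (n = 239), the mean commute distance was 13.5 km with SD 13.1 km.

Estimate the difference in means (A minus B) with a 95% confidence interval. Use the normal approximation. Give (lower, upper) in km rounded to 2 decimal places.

(1.51, 6.69)

SE₁ = s₁/√n₁ = 12.7/√156 = 1.0168; SE₂ = 13.1/√239 = 0.8474.
Independent samples, unequal variances: SE_diff = √(SE₁² + SE₂²) = √(1.03388224 + 0.71808676) = 1.3236.
z* = 1.960, so margin of error = 1.960 × 1.3236 = 2.5943.
Difference in means = 17.6 − 13.5 = 4.1000.
4.1000 ± 2.5943 → (1.51, 6.69).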